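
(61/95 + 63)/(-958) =-3023/45505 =-0.07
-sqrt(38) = -6.16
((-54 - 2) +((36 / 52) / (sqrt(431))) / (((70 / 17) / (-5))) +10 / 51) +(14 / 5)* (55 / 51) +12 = -40.82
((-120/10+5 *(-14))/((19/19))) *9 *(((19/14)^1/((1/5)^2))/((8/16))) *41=-14372550/7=-2053221.43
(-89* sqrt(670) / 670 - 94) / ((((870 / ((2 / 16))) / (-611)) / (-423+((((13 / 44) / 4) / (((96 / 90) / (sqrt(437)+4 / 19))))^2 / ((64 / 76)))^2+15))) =-3434.84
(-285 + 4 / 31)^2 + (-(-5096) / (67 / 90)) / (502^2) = 329186609268847 / 4056445387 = 81151.50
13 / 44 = 0.30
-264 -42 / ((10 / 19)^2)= -20781 / 50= -415.62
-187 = -187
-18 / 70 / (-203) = 9 / 7105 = 0.00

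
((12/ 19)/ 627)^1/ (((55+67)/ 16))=32/ 242231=0.00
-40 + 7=-33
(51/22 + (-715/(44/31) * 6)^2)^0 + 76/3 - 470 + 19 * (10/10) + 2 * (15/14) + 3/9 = -8866/21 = -422.19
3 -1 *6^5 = -7773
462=462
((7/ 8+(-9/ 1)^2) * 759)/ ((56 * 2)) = 497145/ 896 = 554.85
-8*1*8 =-64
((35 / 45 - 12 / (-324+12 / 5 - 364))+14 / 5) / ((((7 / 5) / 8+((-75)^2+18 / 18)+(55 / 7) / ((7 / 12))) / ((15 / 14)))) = 19411280 / 28419070413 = 0.00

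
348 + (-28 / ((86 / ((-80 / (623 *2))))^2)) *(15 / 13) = 463807255572 / 1332779539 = 348.00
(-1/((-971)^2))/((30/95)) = -19/5657046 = -0.00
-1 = -1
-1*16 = -16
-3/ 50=-0.06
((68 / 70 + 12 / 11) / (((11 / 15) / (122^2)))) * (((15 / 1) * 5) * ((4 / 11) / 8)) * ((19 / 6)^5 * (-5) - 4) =-458371831799075 / 2012472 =-227765569.81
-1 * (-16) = 16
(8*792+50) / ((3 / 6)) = 12772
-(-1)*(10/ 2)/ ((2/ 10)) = 25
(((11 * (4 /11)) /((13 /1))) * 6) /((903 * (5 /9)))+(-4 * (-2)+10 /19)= 3170898 /371735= 8.53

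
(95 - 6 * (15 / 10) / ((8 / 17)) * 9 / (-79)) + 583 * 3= 1166785 / 632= 1846.18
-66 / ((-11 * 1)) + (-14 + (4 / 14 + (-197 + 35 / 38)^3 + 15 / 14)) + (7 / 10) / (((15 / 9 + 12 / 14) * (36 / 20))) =-460404148634747 / 61072536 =-7538644.68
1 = 1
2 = 2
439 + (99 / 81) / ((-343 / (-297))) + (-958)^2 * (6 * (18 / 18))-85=1888880097 / 343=5506939.06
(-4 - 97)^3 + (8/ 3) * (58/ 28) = -21636205/ 21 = -1030295.48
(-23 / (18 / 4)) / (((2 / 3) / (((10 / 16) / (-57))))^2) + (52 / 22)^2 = 281059897 / 50320512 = 5.59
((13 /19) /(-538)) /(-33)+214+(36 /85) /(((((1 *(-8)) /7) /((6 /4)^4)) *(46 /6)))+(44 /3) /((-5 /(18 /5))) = 203.20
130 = 130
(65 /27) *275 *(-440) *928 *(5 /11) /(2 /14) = -23223200000 /27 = -860118518.52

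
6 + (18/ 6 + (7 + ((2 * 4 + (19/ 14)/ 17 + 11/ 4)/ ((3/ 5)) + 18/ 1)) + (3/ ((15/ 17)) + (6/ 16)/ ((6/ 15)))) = 1610419/ 28560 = 56.39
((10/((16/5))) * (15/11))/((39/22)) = 125/52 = 2.40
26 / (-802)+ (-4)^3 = -25677 / 401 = -64.03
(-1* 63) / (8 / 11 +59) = -77 / 73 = -1.05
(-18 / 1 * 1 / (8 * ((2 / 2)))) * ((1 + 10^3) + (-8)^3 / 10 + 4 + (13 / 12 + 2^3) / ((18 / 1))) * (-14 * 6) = 7214543 / 40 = 180363.58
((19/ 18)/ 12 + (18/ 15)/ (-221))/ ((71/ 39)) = 0.05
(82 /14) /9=0.65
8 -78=-70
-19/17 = -1.12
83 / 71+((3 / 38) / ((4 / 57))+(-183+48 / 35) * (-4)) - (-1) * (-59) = 13315789 / 19880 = 669.81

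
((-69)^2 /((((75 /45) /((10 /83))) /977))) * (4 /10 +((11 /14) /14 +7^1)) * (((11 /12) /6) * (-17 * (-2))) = 13023209.91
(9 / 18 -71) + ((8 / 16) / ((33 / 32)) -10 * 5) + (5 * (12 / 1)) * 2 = -1 / 66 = -0.02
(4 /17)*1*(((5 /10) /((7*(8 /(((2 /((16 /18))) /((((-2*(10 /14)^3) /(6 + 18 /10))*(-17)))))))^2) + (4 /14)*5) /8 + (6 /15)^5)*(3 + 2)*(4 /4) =9780387951207 /44020480000000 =0.22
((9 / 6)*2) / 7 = 3 / 7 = 0.43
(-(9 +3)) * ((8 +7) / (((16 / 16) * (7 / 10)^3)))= -180000 / 343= -524.78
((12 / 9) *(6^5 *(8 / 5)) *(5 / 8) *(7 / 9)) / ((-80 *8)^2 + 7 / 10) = 80640 / 4096007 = 0.02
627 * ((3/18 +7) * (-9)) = -40441.50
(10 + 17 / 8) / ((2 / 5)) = 485 / 16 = 30.31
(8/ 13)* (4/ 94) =16/ 611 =0.03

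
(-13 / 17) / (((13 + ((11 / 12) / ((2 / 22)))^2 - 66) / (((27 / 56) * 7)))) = -6318 / 119153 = -0.05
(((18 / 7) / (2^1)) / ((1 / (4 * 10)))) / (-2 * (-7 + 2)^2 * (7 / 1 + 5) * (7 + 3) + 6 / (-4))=-240 / 28007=-0.01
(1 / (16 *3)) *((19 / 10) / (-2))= -19 / 960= -0.02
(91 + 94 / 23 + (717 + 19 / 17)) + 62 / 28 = 4463603 / 5474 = 815.42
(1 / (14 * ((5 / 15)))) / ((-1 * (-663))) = 1 / 3094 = 0.00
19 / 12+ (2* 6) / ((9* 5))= 1.85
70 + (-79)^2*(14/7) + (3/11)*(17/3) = 138089/11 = 12553.55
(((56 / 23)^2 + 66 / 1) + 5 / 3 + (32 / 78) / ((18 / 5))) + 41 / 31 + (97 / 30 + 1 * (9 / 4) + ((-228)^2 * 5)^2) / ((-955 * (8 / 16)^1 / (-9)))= 69996513698232389563 / 54970267950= 1273352237.65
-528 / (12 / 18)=-792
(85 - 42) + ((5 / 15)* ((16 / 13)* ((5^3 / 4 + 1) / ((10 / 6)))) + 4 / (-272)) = 225083 / 4420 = 50.92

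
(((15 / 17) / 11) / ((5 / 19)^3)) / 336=6859 / 523600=0.01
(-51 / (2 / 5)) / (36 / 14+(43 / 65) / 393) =-45597825 / 920222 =-49.55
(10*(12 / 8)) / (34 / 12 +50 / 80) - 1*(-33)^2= -90027 / 83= -1084.66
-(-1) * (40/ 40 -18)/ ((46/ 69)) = -51/ 2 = -25.50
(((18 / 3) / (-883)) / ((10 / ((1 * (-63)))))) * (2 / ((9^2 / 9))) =42 / 4415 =0.01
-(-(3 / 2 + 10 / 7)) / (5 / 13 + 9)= 533 / 1708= 0.31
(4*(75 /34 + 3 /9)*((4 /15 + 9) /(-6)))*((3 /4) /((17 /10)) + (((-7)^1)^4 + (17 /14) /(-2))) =-5877404971 /156060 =-37661.19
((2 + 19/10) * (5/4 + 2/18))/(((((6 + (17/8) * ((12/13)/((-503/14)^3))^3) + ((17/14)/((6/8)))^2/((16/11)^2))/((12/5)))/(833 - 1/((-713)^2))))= 17238282063562346638825362720130412305964544/11758637217694210244618582732464424401475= 1466.01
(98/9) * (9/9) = 98/9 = 10.89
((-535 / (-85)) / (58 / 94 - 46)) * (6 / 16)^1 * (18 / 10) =-5029 / 53720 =-0.09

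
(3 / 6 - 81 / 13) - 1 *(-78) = 1879 / 26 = 72.27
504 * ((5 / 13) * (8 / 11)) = 20160 / 143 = 140.98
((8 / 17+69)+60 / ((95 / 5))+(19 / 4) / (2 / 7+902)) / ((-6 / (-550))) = 162995562125 / 24480816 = 6658.09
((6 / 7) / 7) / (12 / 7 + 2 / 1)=3 / 91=0.03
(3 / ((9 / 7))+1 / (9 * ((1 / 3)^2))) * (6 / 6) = 10 / 3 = 3.33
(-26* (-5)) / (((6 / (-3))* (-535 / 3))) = 39 / 107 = 0.36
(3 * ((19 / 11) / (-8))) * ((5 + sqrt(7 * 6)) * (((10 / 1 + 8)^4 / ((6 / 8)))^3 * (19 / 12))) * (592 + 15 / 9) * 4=-73459192612891557888 * sqrt(42) / 11 - 367295963064457789440 / 11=-76669631118455104670.10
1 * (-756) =-756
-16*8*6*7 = -5376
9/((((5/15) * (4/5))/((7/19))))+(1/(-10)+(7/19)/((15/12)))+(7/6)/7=14587/1140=12.80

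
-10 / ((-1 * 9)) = 10 / 9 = 1.11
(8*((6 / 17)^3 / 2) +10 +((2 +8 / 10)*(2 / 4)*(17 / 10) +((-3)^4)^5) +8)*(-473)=-405138024562408181 / 245650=-1649249031395.92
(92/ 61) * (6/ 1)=552/ 61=9.05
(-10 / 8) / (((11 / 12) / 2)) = -30 / 11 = -2.73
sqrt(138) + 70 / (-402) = -35 / 201 + sqrt(138) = 11.57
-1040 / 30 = -104 / 3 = -34.67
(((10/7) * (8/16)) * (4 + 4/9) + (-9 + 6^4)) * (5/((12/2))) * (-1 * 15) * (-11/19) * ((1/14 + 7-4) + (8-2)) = 2838738925/33516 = 84698.02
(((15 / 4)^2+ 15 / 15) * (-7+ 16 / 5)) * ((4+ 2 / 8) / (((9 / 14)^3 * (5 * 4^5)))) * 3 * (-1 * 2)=26700149 / 24883200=1.07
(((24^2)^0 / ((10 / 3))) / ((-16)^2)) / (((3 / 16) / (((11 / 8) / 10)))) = 11 / 12800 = 0.00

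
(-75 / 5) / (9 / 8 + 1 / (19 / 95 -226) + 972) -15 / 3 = -8816321 / 1757845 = -5.02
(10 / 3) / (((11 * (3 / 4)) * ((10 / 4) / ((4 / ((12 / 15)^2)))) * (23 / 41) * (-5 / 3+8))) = 4100 / 14421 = 0.28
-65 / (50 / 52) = -338 / 5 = -67.60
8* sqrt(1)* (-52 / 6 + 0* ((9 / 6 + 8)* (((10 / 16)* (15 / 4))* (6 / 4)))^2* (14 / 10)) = -208 / 3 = -69.33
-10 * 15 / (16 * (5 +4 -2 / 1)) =-75 / 56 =-1.34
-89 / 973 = -0.09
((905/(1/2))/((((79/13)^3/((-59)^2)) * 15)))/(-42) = -1384244017/31061457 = -44.56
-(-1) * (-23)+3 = -20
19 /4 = 4.75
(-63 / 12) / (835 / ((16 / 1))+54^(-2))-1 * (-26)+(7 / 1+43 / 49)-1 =977645745 / 29827231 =32.78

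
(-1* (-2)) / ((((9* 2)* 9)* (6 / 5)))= 5 / 486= 0.01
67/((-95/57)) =-201/5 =-40.20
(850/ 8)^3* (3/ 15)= 15353125/ 64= 239892.58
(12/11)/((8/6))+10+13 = 262/11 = 23.82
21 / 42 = 1 / 2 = 0.50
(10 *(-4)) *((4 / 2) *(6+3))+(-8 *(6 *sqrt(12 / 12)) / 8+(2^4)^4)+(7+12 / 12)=64818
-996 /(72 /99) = -1369.50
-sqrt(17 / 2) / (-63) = sqrt(34) / 126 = 0.05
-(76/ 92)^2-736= -389705/ 529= -736.68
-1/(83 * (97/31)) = -31/8051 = -0.00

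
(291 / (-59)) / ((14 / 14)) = -291 / 59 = -4.93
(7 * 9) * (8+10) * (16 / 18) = 1008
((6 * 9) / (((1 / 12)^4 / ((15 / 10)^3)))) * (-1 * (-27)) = 102036672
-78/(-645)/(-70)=-13/7525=-0.00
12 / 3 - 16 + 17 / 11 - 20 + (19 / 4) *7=123 / 44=2.80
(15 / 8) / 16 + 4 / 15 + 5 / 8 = 1937 / 1920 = 1.01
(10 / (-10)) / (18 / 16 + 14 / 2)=-8 / 65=-0.12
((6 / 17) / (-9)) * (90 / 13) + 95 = 94.73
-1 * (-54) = 54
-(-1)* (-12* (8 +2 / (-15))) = -472 / 5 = -94.40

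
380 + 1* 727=1107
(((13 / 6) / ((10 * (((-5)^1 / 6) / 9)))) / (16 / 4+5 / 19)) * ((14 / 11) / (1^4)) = -1729 / 2475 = -0.70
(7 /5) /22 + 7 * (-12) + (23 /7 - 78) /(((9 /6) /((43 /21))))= -9019333 /48510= -185.93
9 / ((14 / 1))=9 / 14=0.64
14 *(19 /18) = 133 /9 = 14.78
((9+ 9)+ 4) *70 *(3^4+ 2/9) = 1125740/9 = 125082.22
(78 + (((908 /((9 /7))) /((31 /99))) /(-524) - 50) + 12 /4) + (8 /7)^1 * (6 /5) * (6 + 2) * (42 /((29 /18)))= 184137532 /588845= 312.71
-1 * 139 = -139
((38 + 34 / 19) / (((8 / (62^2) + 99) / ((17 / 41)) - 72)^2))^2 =40712973936473900362896 / 19891397227674650108740165081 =0.00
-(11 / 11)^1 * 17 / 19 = -17 / 19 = -0.89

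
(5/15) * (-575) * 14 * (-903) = 2423050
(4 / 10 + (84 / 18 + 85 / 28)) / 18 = 3403 / 7560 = 0.45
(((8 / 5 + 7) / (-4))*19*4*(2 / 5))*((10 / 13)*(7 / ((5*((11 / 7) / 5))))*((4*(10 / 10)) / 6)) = -149.31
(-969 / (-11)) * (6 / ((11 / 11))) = 5814 / 11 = 528.55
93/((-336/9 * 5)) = -0.50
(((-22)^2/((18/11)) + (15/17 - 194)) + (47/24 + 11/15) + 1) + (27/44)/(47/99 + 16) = 1061945653/9981720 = 106.39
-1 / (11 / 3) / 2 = -3 / 22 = -0.14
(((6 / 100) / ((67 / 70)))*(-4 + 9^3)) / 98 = 435 / 938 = 0.46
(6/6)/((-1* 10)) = -0.10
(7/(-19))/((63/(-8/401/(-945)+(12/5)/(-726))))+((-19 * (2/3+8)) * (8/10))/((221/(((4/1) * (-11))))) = 3495932070674/133292766915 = 26.23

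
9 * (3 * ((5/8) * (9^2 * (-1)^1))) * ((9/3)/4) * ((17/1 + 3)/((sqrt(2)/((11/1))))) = -1804275 * sqrt(2)/16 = -159476.89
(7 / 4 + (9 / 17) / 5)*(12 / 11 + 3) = 5679 / 748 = 7.59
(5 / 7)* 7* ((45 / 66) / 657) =25 / 4818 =0.01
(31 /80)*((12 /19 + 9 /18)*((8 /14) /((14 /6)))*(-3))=-11997 /37240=-0.32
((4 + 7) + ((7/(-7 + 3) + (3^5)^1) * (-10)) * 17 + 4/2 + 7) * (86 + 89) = -7173687.50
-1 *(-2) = 2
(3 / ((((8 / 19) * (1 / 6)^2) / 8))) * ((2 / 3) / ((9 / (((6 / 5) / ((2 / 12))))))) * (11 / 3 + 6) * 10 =105792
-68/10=-34/5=-6.80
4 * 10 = 40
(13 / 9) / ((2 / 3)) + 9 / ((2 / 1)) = 20 / 3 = 6.67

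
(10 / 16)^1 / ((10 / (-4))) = -1 / 4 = -0.25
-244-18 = -262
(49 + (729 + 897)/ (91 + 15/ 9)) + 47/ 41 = 385783/ 5699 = 67.69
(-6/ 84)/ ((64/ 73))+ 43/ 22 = 1.87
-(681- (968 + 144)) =431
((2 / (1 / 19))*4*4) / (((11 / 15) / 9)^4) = 201947580000 / 14641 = 13793291.44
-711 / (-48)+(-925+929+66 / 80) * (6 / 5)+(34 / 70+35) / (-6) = 41127 / 2800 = 14.69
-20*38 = -760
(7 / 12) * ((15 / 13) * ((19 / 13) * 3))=1995 / 676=2.95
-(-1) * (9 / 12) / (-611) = -3 / 2444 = -0.00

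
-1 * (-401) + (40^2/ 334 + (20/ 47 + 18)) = 3329671/ 7849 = 424.22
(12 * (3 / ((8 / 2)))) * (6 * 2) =108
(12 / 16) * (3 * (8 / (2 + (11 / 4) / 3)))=216 / 35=6.17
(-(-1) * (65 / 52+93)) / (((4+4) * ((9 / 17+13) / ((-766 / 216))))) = -2454647 / 794880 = -3.09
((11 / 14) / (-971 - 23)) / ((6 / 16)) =-22 / 10437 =-0.00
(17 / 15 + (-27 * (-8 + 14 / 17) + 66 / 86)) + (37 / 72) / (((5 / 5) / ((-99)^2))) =458976521 / 87720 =5232.29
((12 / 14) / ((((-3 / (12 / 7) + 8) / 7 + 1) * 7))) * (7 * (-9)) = -216 / 53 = -4.08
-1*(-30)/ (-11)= -30/ 11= -2.73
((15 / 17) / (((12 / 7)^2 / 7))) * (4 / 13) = 1715 / 2652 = 0.65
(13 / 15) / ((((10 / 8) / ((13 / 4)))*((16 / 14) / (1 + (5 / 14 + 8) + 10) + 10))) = 45799 / 204450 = 0.22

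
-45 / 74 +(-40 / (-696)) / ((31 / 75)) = -31205 / 66526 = -0.47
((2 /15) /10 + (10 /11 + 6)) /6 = 1.15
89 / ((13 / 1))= 6.85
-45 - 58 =-103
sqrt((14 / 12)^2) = 7 / 6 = 1.17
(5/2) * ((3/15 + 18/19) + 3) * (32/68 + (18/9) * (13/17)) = 394/19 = 20.74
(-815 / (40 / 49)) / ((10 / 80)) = -7987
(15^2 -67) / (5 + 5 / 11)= 869 / 30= 28.97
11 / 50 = 0.22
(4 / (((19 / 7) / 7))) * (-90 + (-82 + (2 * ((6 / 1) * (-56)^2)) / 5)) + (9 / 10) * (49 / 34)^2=75868.31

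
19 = 19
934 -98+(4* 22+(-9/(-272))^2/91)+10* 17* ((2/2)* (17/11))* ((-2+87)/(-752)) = 3112824581429/3480725248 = 894.30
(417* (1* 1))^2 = 173889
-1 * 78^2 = -6084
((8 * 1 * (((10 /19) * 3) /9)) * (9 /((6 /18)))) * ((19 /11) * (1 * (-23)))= -1505.45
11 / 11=1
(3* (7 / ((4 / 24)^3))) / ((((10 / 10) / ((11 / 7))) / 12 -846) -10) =-598752 / 112985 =-5.30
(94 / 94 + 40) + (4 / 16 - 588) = -2187 / 4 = -546.75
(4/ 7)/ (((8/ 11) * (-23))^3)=-0.00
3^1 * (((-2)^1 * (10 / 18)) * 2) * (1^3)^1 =-20 / 3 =-6.67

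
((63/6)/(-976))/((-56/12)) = 9/3904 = 0.00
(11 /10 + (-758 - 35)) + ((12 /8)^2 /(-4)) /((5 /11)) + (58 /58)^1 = -63371 /80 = -792.14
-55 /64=-0.86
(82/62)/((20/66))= 1353/310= 4.36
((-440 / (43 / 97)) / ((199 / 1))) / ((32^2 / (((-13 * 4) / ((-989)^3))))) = -69355 / 264886841652256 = -0.00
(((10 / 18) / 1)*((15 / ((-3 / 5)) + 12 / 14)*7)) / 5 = -169 / 9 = -18.78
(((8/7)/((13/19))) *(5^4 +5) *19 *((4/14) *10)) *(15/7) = 77976000/637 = 122411.30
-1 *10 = -10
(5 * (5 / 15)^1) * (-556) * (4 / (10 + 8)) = -5560 / 27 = -205.93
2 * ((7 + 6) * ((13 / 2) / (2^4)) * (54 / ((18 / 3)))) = 1521 / 16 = 95.06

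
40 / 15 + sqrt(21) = 8 / 3 + sqrt(21) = 7.25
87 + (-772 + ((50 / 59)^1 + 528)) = -9213 / 59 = -156.15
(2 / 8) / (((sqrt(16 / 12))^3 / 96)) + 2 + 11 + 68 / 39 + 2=9* sqrt(3) + 653 / 39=32.33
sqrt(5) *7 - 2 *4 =-8 + 7 *sqrt(5) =7.65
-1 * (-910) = 910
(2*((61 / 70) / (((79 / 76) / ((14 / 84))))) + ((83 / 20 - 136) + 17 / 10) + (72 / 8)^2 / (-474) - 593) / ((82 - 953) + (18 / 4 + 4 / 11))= 52779133 / 63224490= 0.83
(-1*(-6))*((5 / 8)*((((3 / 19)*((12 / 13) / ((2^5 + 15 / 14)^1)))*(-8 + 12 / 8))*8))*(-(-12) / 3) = -30240 / 8797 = -3.44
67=67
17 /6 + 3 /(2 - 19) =271 /102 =2.66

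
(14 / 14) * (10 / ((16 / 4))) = 2.50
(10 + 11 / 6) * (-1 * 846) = -10011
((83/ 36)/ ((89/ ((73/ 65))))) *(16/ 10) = 12118/ 260325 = 0.05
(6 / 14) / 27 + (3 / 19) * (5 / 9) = 0.10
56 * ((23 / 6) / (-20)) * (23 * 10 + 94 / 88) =-545629 / 220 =-2480.13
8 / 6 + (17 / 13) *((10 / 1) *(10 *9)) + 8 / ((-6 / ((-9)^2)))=41740 / 39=1070.26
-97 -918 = -1015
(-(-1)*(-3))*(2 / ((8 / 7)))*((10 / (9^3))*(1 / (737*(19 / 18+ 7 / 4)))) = -70 / 2009799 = -0.00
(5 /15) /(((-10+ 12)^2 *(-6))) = -1 /72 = -0.01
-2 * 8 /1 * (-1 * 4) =64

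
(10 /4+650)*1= 1305 /2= 652.50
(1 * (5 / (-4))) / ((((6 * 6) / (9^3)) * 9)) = -45 / 16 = -2.81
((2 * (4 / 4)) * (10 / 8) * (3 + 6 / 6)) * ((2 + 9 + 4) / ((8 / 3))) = 225 / 4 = 56.25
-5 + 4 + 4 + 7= 10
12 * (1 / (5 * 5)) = 12 / 25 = 0.48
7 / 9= 0.78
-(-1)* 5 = 5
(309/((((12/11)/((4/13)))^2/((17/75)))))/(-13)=-211871/494325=-0.43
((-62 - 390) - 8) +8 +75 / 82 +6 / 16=-147833 / 328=-450.71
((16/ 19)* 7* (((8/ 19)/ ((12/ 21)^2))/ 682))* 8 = 10976/ 123101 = 0.09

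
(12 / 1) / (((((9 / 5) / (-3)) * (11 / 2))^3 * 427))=-4000 / 5115033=-0.00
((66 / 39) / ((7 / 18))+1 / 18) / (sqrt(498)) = 7219 * sqrt(498) / 815724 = 0.20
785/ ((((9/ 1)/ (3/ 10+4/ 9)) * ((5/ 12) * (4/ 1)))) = 10519/ 270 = 38.96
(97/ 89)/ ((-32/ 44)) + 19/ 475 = -25963/ 17800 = -1.46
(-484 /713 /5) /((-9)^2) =-484 /288765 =-0.00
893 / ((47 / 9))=171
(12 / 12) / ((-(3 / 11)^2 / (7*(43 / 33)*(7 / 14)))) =-3311 / 54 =-61.31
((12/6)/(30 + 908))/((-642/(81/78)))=-9/2609516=-0.00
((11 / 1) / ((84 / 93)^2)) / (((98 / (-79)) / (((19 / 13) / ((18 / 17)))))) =-269740207 / 17978688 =-15.00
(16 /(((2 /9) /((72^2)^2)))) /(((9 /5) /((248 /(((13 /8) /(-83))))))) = -177014864609280 /13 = -13616528046867.69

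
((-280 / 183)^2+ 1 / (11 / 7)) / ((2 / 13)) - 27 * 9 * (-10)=1804580639 / 736758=2449.35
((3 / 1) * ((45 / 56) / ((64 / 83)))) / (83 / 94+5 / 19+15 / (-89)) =890539785 / 278464256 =3.20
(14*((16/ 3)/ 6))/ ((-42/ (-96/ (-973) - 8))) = 61504/ 26271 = 2.34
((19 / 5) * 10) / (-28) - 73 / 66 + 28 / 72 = -2875 / 1386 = -2.07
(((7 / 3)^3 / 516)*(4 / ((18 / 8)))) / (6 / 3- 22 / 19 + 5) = 0.01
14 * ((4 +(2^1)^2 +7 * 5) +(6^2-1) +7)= 1190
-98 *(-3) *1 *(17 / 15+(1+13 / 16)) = 34643 / 40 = 866.08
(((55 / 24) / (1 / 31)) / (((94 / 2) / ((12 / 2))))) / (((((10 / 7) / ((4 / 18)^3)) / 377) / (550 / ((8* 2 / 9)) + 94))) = 2903974073 / 274104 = 10594.42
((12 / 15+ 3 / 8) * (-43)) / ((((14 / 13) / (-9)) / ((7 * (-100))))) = -1182285 / 4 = -295571.25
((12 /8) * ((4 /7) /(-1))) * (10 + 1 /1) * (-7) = 66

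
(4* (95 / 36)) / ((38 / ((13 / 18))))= 65 / 324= 0.20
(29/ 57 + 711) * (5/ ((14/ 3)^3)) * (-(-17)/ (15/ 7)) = 517089/ 1862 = 277.71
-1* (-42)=42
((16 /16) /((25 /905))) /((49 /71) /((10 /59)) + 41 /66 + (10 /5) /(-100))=4240830 /547447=7.75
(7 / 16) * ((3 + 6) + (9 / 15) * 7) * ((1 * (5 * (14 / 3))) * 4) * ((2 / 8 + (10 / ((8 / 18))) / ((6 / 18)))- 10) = 124509 / 4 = 31127.25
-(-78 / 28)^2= -1521 / 196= -7.76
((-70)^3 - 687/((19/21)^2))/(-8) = 124125967/2888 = 42979.91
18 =18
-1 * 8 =-8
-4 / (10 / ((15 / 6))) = -1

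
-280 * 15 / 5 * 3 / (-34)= 1260 / 17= 74.12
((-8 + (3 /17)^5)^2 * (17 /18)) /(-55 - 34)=-129018089283769 /189977778148194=-0.68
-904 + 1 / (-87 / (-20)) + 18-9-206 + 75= -89242 / 87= -1025.77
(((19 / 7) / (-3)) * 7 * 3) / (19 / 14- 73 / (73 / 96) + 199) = -266 / 1461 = -0.18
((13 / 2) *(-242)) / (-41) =1573 / 41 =38.37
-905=-905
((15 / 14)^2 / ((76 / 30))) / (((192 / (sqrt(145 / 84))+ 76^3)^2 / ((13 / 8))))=43398506866674375 / 11357133284246748620036767744 - 6889910625 * sqrt(3045) / 149435964266404587105746944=0.00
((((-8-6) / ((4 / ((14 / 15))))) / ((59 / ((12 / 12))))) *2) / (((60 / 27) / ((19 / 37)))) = -2793 / 109150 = -0.03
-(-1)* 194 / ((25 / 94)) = 18236 / 25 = 729.44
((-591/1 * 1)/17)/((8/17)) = -591/8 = -73.88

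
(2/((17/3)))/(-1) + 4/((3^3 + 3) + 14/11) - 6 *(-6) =52303/1462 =35.77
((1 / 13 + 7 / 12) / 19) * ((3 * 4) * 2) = 0.83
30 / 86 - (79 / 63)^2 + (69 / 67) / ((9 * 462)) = -307750165 / 251563158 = -1.22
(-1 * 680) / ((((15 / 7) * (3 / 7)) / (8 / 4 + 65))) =-49609.78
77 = 77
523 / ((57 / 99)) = 17259 / 19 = 908.37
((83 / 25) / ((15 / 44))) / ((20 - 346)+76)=-0.04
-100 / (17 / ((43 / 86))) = -50 / 17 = -2.94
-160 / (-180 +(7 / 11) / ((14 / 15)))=704 / 789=0.89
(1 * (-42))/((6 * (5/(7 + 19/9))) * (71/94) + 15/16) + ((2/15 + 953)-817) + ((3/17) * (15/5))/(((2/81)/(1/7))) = 3189700637/25129230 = 126.93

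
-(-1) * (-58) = -58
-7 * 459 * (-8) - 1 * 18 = 25686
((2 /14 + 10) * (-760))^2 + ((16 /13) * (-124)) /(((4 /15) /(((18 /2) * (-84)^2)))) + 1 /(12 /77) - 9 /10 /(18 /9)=441025390823 /19110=23078251.74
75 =75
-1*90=-90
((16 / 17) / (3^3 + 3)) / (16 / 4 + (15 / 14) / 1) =112 / 18105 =0.01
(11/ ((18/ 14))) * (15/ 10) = 77/ 6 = 12.83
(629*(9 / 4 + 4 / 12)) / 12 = 19499 / 144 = 135.41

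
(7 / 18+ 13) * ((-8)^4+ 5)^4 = 7574144917245849 / 2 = 3787072458622924.50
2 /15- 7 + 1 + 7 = 17 /15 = 1.13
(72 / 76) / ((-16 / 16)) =-0.95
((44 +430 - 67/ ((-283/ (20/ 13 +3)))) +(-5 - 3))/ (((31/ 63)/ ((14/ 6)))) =252599949/ 114049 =2214.84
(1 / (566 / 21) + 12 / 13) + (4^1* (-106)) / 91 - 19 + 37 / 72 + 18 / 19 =-748213565 / 35230104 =-21.24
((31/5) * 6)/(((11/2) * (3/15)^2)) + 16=2036/11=185.09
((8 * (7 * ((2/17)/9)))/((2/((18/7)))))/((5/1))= 16/85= 0.19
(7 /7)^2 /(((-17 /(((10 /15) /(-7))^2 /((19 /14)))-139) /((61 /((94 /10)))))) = -2440 /1008667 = -0.00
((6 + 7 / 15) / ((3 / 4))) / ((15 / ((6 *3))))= 776 / 75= 10.35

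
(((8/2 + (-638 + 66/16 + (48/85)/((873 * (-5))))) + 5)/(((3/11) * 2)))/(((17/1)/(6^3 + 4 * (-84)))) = 6800765983/840990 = 8086.62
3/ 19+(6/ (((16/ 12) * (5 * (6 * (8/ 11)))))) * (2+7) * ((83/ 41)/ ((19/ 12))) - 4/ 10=66409/ 31160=2.13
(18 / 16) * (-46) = -207 / 4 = -51.75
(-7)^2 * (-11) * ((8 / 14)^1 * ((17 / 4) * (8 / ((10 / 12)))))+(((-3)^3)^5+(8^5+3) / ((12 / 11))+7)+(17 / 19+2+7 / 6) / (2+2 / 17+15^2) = -63080346111151 / 4401540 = -14331426.30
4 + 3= 7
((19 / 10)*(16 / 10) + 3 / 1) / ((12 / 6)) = 151 / 50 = 3.02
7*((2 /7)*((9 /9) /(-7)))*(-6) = 12 /7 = 1.71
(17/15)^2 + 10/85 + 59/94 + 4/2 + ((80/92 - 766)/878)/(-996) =2429026439569/602642474100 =4.03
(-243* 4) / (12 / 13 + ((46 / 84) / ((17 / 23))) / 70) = -631547280 / 606637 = -1041.06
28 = 28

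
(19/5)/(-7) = -19/35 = -0.54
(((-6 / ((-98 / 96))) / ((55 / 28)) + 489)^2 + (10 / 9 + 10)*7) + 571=323774684776 / 1334025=242705.11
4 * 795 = 3180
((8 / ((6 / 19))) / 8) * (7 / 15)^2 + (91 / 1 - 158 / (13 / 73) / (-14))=19049521 / 122850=155.06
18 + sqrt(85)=27.22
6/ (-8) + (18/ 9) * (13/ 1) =101/ 4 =25.25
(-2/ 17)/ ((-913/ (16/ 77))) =32/ 1195117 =0.00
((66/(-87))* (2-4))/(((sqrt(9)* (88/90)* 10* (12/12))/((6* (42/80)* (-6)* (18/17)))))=-5103/4930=-1.04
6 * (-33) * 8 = -1584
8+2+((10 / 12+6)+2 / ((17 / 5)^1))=1777 / 102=17.42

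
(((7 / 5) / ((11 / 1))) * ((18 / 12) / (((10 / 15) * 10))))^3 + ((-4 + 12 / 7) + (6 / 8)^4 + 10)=8.03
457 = 457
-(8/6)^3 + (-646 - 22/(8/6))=-35903/54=-664.87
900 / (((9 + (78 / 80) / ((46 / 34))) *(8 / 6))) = 207000 / 2981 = 69.44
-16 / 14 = -8 / 7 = -1.14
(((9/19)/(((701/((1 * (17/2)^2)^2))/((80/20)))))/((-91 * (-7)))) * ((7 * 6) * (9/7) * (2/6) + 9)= 20295603/33936812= 0.60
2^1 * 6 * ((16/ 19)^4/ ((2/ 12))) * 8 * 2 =75497472/ 130321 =579.32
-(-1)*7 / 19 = 7 / 19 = 0.37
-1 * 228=-228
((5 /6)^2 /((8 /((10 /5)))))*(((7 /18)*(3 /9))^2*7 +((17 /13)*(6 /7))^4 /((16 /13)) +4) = 2076605377375 /2214992340288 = 0.94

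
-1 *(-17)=17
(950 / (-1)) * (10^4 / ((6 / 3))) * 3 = -14250000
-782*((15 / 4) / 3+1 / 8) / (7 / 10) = -21505 / 14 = -1536.07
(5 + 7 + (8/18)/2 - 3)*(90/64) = 415/32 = 12.97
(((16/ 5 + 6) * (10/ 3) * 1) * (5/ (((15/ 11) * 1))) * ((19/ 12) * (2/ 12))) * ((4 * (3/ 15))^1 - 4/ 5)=0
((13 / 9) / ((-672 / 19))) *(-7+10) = -247 / 2016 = -0.12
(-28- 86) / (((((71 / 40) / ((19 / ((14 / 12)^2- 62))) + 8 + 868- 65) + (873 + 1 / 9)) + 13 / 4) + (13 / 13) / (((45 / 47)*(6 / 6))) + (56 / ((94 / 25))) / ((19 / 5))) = -146594880 / 2168909801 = -0.07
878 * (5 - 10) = -4390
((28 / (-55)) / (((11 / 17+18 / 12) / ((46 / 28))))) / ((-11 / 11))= 1564 / 4015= 0.39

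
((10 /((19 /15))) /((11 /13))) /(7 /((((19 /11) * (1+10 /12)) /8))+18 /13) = 845 /1727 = 0.49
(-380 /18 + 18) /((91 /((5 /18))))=-10 /1053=-0.01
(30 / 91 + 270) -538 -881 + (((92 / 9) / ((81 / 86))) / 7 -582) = -16386869 / 9477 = -1729.12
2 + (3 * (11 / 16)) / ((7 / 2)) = 145 / 56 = 2.59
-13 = -13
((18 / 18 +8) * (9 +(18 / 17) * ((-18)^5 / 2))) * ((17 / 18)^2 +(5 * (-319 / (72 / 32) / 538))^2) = -116427951898679 / 4920548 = -23661582.39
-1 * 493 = -493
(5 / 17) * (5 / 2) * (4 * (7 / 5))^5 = 8605184 / 2125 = 4049.50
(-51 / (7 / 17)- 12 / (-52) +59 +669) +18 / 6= 55271 / 91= 607.37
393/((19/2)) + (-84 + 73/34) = -40.48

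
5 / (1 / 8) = 40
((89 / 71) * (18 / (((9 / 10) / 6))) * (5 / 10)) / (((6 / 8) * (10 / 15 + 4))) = 10680 / 497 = 21.49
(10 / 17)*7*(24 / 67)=1680 / 1139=1.47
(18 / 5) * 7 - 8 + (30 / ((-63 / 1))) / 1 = 16.72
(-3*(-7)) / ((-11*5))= -21 / 55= -0.38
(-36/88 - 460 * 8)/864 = -80969/19008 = -4.26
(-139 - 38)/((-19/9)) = 1593/19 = 83.84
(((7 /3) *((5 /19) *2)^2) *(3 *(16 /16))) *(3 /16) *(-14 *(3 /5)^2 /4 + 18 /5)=2457 /2888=0.85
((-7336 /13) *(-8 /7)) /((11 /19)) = 159296 /143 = 1113.96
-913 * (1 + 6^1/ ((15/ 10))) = -4565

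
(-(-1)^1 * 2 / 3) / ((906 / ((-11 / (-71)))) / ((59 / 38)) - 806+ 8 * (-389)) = -649 / 147591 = -0.00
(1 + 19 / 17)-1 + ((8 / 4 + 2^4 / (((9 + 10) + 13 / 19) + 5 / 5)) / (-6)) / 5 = 20548 / 20043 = 1.03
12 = 12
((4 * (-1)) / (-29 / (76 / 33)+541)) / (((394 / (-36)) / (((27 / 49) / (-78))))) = -24624 / 5039512751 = -0.00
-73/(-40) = 73/40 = 1.82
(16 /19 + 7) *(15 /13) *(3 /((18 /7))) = 5215 /494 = 10.56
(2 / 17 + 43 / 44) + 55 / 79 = 1.79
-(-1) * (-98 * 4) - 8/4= -394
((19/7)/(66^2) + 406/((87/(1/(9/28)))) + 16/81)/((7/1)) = 4038667/1920996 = 2.10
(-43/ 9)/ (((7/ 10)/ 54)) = -2580/ 7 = -368.57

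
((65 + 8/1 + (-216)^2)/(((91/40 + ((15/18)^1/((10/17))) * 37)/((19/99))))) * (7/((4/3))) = 62149570/72193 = 860.88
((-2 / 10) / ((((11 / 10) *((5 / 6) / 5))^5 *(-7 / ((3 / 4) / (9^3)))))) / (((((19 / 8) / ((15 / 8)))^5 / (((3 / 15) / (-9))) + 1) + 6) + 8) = -1350000000 / 1253042649859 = -0.00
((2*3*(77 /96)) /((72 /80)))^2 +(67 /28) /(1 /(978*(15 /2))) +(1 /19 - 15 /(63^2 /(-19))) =84847989811 /4826304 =17580.32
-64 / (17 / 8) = -512 / 17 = -30.12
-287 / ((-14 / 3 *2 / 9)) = 1107 / 4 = 276.75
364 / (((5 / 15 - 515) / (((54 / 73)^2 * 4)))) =-1592136 / 1028497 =-1.55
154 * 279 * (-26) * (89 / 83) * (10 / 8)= -124279155 / 83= -1497339.22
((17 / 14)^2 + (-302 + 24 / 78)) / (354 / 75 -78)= 4.10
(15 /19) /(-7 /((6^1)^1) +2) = 18 /19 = 0.95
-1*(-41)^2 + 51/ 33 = -1679.45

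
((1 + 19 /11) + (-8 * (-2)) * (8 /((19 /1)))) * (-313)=-619114 /209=-2962.27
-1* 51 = -51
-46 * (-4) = 184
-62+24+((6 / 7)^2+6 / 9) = -5380 / 147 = -36.60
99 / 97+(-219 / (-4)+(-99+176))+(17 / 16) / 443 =91286229 / 687536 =132.77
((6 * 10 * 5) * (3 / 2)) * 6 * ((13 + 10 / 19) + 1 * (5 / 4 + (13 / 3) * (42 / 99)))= 9375675 / 209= 44859.69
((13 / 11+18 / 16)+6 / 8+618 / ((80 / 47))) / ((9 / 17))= 691.58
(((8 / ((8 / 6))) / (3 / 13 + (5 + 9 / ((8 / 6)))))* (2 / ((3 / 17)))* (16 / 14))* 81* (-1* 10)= -22913280 / 4361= -5254.13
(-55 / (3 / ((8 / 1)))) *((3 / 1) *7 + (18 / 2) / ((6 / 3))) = -3740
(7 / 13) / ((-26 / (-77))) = 539 / 338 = 1.59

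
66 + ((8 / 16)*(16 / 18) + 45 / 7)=4591 / 63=72.87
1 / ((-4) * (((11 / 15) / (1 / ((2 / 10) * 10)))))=-15 / 88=-0.17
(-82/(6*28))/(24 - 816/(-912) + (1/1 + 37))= -0.01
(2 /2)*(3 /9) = 1 /3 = 0.33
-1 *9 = -9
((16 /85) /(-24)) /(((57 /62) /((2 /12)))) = -62 /43605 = -0.00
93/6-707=-1383/2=-691.50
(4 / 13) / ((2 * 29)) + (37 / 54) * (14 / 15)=98453 / 152685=0.64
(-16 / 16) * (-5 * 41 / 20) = 41 / 4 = 10.25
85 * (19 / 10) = 323 / 2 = 161.50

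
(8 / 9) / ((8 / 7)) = 7 / 9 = 0.78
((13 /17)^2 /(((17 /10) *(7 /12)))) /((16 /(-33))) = -83655 /68782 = -1.22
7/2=3.50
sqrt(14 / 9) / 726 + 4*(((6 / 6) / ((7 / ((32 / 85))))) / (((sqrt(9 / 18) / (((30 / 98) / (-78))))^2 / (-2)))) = -640 / 48286511 + sqrt(14) / 2178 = 0.00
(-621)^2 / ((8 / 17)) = 6555897 / 8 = 819487.12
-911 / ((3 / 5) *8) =-4555 / 24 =-189.79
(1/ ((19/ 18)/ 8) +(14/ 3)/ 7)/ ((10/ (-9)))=-141/ 19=-7.42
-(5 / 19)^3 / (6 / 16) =-1000 / 20577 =-0.05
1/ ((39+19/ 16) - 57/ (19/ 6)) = 16/ 355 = 0.05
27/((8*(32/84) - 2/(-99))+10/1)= 18711/9056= 2.07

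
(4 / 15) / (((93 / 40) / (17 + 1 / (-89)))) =5376 / 2759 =1.95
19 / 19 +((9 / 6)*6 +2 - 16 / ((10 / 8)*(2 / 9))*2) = -516 / 5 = -103.20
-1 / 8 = -0.12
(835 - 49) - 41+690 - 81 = 1354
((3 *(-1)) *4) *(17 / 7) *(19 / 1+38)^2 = -662796 / 7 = -94685.14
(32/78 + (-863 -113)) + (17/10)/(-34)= -760999/780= -975.64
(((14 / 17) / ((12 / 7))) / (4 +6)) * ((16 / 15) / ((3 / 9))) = 196 / 1275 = 0.15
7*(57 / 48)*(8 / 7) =19 / 2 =9.50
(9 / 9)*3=3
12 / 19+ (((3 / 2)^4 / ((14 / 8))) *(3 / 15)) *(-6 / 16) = 8823 / 21280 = 0.41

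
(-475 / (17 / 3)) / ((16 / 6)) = -4275 / 136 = -31.43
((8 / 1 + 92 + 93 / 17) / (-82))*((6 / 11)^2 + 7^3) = -6770857 / 15334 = -441.56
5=5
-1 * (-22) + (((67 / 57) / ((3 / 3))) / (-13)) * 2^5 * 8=-850 / 741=-1.15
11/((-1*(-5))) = 11/5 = 2.20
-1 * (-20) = 20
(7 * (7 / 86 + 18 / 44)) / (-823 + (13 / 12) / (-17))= -331296 / 79419065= -0.00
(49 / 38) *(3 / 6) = 49 / 76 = 0.64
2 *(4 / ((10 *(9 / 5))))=4 / 9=0.44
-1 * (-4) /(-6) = -2 /3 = -0.67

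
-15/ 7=-2.14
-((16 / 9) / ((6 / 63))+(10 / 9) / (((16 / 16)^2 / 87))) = -346 / 3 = -115.33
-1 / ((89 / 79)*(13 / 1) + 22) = -79 / 2895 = -0.03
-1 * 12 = -12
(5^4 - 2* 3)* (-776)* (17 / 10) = -4082924 / 5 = -816584.80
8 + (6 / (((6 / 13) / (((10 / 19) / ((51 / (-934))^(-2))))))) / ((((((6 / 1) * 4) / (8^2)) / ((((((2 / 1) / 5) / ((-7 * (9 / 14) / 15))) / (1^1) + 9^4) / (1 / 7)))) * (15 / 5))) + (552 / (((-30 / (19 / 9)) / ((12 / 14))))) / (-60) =5489981313034 / 6526313325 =841.21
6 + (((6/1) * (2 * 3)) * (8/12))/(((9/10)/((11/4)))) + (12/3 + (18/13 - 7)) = 3031/39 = 77.72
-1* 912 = -912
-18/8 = -9/4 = -2.25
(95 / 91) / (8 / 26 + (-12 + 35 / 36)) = -3420 / 35119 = -0.10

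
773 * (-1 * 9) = -6957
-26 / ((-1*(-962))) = -1 / 37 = -0.03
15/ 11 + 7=92/ 11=8.36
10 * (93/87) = 310/29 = 10.69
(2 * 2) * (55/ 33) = 20/ 3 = 6.67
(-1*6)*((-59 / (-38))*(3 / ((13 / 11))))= -5841 / 247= -23.65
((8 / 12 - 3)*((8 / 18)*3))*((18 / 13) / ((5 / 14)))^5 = -3161682284544 / 1160290625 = -2724.91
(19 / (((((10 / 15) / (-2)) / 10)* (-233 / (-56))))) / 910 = -456 / 3029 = -0.15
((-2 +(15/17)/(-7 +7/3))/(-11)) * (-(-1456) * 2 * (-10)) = -1083680/187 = -5795.08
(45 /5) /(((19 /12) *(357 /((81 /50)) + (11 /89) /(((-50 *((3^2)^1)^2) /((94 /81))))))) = 0.03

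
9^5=59049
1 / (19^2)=1 / 361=0.00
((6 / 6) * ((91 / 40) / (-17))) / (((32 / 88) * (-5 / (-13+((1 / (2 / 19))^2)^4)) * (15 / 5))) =5666847757571 / 3481600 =1627656.18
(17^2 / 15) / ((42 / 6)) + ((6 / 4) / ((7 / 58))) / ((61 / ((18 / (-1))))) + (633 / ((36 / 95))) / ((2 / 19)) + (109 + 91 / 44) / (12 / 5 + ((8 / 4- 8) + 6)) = 5979965513 / 375760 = 15914.32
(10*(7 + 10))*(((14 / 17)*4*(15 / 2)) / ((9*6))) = 700 / 9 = 77.78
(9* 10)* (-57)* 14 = -71820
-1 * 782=-782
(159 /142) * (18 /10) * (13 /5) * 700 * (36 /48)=390663 /142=2751.15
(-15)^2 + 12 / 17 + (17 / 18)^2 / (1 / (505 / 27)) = 242.39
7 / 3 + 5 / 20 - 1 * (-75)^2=-67469 / 12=-5622.42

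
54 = 54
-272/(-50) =136/25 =5.44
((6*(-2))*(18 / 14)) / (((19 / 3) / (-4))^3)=186624 / 48013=3.89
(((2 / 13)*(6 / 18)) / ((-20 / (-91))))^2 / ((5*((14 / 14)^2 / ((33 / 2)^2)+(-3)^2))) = 5929 / 4902500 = 0.00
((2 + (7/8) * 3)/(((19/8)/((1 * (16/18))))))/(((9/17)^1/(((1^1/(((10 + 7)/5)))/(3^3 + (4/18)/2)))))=370/10431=0.04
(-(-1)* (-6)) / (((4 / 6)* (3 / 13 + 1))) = -117 / 16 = -7.31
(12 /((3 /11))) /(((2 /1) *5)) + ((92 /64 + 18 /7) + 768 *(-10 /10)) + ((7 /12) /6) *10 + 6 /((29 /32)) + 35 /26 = -1426298863 /1900080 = -750.65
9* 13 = 117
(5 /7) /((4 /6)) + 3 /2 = 2.57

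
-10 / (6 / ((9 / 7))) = -15 / 7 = -2.14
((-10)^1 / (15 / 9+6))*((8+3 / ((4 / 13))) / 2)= -1065 / 92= -11.58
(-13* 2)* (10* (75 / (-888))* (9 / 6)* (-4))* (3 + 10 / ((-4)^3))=-374.68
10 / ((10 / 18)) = 18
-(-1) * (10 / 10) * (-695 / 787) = -695 / 787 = -0.88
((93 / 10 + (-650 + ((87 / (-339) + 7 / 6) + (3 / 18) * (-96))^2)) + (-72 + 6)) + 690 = 484983191 / 2298420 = 211.01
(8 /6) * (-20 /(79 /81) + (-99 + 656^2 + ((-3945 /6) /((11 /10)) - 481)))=1491682876 /2607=572183.69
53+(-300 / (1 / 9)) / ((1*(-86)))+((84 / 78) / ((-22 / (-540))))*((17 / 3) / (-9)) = 67.75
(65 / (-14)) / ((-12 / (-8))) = -65 / 21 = -3.10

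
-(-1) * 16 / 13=16 / 13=1.23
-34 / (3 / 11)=-374 / 3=-124.67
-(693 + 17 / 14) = -9719 / 14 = -694.21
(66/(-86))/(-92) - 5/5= -0.99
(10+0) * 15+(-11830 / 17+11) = -9093 / 17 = -534.88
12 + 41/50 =641/50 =12.82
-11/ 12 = -0.92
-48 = -48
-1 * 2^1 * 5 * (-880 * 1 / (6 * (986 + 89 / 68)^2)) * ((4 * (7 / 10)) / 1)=8138240 / 1931732901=0.00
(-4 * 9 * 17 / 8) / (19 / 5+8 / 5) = -85 / 6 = -14.17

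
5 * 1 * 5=25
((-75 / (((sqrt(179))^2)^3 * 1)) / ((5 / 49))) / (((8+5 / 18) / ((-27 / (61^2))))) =357210 / 3179838266431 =0.00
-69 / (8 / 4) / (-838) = 69 / 1676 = 0.04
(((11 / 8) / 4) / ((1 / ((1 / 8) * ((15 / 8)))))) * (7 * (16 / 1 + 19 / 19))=19635 / 2048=9.59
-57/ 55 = -1.04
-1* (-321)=321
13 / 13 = 1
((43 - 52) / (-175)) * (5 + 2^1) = 9 / 25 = 0.36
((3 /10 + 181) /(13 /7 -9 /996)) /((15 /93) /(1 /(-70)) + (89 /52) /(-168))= -570529692096 /65721209525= -8.68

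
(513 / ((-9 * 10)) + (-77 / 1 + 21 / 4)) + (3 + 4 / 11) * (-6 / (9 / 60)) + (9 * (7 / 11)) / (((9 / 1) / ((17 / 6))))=-138727 / 660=-210.19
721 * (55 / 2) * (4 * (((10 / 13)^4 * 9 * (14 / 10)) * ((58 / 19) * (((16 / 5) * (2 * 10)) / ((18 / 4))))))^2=3427046040535040000000 / 294478790281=11637666798.57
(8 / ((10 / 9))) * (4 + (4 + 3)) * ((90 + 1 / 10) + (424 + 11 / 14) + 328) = 11682396 / 175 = 66756.55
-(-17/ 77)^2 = -289/ 5929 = -0.05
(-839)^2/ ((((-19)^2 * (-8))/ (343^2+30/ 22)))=-455491088917/ 15884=-28676094.74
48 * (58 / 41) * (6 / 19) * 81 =1353024 / 779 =1736.87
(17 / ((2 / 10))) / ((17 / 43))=215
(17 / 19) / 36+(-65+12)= -36235 / 684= -52.98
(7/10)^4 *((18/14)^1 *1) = 3087/10000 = 0.31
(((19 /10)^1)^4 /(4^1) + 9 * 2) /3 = 850321 /120000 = 7.09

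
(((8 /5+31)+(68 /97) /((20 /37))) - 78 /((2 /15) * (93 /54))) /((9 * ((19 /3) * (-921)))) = 306494 /52619493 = 0.01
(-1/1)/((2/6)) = -3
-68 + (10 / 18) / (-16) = -9797 / 144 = -68.03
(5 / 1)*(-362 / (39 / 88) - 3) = -159865 / 39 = -4099.10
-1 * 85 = -85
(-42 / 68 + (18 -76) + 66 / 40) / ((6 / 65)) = -617.15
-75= -75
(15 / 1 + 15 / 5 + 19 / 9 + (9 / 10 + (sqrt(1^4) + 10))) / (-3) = -10.67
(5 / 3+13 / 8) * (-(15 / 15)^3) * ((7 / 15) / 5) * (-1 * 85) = 9401 / 360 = 26.11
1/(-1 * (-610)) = 1/610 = 0.00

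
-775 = -775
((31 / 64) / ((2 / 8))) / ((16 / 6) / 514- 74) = -23901 / 912800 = -0.03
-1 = -1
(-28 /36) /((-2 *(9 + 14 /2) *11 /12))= 7 /264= 0.03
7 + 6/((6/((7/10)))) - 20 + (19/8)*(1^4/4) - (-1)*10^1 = -273/160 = -1.71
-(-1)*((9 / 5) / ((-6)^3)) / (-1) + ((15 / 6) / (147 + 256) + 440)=21279103 / 48360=440.01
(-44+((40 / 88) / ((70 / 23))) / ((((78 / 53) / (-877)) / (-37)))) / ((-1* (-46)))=39026803 / 552552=70.63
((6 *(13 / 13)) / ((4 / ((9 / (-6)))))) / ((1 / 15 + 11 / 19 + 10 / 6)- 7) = 2565 / 5344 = 0.48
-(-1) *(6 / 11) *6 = 36 / 11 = 3.27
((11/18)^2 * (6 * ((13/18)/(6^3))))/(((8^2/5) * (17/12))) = 7865/19035648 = 0.00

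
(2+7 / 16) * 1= 39 / 16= 2.44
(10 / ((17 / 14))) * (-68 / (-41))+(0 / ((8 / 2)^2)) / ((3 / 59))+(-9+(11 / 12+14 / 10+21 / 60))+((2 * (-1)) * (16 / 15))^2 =109559 / 9225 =11.88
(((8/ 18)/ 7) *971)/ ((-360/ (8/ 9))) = -3884/ 25515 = -0.15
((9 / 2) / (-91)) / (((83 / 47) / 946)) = -200079 / 7553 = -26.49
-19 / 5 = -3.80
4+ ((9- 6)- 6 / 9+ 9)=46 / 3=15.33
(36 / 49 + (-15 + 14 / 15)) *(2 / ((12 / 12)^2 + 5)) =-9799 / 2205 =-4.44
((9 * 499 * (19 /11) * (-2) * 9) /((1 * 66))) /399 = -4491 /847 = -5.30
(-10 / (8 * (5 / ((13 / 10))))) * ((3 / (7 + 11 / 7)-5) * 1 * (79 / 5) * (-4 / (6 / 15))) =-238.78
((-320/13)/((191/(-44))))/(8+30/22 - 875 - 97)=-154880/26292487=-0.01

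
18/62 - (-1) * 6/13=303/403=0.75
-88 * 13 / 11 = -104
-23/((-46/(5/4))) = 5/8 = 0.62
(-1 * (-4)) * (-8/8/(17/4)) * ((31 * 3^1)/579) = -496/3281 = -0.15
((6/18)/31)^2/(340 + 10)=0.00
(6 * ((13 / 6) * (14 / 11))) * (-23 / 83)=-4186 / 913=-4.58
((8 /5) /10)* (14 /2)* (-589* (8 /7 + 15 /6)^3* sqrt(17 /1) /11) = -78131439* sqrt(17) /26950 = -11953.40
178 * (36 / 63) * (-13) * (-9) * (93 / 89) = 87048 / 7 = 12435.43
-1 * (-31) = 31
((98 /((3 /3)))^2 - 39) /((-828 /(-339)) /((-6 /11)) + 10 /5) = -216169 /56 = -3860.16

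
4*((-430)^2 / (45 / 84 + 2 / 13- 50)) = -269214400 / 17949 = -14998.85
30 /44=15 /22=0.68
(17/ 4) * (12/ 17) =3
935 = 935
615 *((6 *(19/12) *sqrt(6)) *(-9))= -105165 *sqrt(6)/2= -128800.29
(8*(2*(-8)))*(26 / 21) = -3328 / 21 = -158.48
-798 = -798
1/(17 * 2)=1/34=0.03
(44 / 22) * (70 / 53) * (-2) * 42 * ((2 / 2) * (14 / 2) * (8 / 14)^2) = -26880 / 53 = -507.17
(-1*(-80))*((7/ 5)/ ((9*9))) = 112/ 81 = 1.38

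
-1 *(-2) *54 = 108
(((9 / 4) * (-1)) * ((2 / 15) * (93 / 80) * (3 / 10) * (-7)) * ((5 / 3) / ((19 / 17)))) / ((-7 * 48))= -1581 / 486400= -0.00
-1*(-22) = 22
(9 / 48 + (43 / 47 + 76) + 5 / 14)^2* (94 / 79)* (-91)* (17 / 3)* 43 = -1579946124933527 / 9980544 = -158302606.04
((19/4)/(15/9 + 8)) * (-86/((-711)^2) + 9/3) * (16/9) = 115252252/43980327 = 2.62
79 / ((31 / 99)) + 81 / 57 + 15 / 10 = 300639 / 1178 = 255.21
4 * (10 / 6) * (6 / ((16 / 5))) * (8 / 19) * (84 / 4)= 2100 / 19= 110.53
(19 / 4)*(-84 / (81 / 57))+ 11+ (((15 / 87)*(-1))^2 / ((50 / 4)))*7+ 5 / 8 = -16296731 / 60552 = -269.14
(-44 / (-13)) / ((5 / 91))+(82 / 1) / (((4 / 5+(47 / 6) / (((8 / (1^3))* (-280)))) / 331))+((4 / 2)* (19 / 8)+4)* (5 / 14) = 2923850889 / 85640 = 34141.18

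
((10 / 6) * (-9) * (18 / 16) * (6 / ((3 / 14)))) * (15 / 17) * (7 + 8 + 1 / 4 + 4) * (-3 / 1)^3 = 29469825 / 136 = 216689.89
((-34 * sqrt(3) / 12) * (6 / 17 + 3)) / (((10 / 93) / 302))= -266817 * sqrt(3) / 10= -46214.06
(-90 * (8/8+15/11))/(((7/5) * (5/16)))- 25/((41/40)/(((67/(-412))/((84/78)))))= -156911495/325171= -482.55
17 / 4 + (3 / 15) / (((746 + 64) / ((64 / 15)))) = 516503 / 121500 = 4.25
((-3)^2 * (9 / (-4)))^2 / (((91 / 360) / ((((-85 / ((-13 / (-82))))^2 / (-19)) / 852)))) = -1195272318375 / 41492542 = -28806.92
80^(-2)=1 / 6400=0.00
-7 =-7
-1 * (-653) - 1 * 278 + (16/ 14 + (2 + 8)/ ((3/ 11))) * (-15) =-1345/ 7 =-192.14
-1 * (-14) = 14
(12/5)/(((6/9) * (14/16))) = 4.11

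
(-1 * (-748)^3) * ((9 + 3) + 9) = 8788688832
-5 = -5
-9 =-9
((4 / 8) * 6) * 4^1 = 12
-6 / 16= -3 / 8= -0.38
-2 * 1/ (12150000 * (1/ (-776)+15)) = -97/ 8838365625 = -0.00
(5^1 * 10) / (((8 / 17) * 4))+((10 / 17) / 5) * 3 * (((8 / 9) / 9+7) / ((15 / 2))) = 592585 / 22032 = 26.90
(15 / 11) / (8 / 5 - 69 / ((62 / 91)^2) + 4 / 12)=-864900 / 93052949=-0.01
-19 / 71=-0.27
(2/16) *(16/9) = 2/9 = 0.22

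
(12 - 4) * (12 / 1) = 96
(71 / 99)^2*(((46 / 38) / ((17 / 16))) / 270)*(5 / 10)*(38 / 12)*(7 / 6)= 811601 / 202439655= 0.00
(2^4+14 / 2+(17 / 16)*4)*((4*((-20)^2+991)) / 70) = 151619 / 70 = 2165.99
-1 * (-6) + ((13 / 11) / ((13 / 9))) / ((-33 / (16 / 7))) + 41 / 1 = 39761 / 847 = 46.94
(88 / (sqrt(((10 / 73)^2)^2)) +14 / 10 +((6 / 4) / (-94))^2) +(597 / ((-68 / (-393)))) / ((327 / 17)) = 4870.29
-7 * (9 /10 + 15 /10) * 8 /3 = -224 /5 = -44.80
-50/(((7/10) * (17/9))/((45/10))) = -170.17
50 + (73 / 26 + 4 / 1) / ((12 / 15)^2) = 25225 / 416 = 60.64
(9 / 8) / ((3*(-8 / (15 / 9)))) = -5 / 64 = -0.08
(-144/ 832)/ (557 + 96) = -9/ 33956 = -0.00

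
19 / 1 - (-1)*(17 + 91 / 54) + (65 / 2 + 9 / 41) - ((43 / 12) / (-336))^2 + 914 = 656143046623 / 666537984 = 984.40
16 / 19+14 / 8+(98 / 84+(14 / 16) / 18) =10417 / 2736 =3.81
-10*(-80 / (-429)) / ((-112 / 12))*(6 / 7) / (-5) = -240 / 7007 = -0.03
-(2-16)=14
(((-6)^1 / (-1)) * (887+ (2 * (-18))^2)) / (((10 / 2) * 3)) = 4366 / 5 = 873.20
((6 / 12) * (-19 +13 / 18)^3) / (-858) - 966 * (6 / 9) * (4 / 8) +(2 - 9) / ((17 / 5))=-54527093495 / 170131104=-320.50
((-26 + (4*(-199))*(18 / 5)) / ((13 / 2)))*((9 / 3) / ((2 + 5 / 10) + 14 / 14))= -381.31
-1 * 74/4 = -37/2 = -18.50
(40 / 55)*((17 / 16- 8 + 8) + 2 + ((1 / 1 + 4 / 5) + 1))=469 / 110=4.26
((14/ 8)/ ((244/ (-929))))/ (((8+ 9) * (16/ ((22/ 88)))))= -6503/ 1061888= -0.01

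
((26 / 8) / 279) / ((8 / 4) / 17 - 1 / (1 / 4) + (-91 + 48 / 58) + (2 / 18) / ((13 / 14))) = -83317 / 671865604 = -0.00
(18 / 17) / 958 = 9 / 8143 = 0.00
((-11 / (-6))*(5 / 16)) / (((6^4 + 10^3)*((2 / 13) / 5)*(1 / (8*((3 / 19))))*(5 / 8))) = 715 / 43624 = 0.02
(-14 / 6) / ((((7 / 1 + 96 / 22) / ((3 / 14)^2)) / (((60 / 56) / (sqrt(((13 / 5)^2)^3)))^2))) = -928125 / 26489527792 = -0.00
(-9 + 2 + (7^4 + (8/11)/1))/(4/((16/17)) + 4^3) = 105368/3003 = 35.09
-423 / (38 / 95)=-2115 / 2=-1057.50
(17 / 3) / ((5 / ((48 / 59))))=272 / 295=0.92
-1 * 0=0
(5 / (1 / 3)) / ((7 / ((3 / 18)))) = 5 / 14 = 0.36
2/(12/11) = 11/6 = 1.83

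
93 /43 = 2.16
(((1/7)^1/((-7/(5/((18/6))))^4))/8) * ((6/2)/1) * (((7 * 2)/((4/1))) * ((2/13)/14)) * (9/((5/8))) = 125/1310946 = 0.00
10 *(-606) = -6060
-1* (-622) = 622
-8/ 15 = -0.53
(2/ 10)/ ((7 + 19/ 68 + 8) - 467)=-68/ 153585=-0.00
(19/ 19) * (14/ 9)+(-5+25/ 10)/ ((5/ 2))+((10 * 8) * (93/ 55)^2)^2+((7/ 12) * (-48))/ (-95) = 3274725699011/ 62590275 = 52320.04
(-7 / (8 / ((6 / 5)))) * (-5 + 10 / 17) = 315 / 68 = 4.63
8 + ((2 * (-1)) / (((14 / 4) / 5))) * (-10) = 256 / 7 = 36.57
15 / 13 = 1.15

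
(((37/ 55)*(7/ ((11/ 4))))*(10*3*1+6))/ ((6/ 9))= 55944/ 605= 92.47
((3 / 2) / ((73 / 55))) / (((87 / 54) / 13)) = 19305 / 2117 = 9.12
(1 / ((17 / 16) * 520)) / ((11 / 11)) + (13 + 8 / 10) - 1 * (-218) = 256141 / 1105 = 231.80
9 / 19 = 0.47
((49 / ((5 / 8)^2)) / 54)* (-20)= -6272 / 135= -46.46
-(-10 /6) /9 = 5 /27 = 0.19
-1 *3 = -3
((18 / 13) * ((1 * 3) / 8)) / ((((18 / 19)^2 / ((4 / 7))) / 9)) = 1083 / 364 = 2.98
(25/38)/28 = 25/1064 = 0.02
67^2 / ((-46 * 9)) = -4489 / 414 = -10.84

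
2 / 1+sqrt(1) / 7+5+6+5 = 18.14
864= 864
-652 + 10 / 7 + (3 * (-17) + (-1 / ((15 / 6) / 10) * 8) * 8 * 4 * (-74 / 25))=407657 / 175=2329.47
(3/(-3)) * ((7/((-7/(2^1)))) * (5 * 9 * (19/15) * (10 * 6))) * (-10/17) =-4023.53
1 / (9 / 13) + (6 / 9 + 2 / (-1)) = 1 / 9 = 0.11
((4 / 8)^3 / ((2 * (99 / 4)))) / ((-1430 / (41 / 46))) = -41 / 26048880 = -0.00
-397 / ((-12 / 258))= 17071 / 2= 8535.50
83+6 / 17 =1417 / 17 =83.35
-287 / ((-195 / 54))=5166 / 65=79.48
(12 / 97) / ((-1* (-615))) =4 / 19885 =0.00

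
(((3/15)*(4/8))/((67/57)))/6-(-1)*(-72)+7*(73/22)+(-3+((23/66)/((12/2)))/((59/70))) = -404571701/7826940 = -51.69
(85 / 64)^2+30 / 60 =9273 / 4096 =2.26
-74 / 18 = -37 / 9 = -4.11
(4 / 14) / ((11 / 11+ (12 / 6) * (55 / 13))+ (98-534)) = -26 / 38815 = -0.00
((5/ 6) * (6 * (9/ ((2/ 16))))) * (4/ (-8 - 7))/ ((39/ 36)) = -1152/ 13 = -88.62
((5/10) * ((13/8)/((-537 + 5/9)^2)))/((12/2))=351/745906688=0.00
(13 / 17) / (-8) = -13 / 136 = -0.10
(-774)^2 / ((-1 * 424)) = -1412.92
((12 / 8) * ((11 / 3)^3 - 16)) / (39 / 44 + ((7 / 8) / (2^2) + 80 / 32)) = 158224 / 11421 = 13.85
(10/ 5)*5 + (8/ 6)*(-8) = -2/ 3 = -0.67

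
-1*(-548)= 548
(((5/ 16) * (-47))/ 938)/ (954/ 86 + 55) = -10105/ 42652736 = -0.00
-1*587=-587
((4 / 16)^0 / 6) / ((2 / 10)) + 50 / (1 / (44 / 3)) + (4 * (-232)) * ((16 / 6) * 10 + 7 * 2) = -74009 / 2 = -37004.50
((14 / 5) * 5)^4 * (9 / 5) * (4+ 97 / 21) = 2979984 / 5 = 595996.80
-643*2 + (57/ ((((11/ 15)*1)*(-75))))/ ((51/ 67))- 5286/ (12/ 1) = -3231101/ 1870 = -1727.86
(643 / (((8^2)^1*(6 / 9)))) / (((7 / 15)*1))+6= 34311 / 896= 38.29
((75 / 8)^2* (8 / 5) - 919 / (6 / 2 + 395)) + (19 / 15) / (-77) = 254299597 / 1838760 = 138.30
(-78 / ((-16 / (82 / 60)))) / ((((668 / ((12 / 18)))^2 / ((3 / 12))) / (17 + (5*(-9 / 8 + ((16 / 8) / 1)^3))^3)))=1232152623 / 18277335040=0.07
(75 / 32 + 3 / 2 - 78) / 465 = -791 / 4960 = -0.16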